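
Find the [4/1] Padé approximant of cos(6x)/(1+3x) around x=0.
(54*x**4 - 18*x**2 + 1)/(3*x + 1)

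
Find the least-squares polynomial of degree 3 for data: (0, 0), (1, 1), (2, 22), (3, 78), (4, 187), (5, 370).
-3/14 + (-33/28)x + (1/28)x² + (3)x³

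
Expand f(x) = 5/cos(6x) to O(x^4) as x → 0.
5 + 90*x**2 + O(x**4)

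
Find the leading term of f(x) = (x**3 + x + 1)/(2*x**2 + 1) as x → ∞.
x/2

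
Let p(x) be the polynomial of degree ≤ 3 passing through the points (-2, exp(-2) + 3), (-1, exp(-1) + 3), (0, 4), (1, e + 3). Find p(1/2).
(-5*e + 1 + (5*e + 63)*exp(2))*exp(-2)/16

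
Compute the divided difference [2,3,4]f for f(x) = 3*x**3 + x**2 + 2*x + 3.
28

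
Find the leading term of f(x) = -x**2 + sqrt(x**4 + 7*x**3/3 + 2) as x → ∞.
7*x/6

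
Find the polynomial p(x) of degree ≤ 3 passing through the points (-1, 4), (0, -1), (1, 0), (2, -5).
-2*x**3 + 3*x**2 - 1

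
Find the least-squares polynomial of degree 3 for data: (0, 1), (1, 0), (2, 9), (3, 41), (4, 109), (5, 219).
11/9 + (-215/54)x + (11/36)x² + (199/108)x³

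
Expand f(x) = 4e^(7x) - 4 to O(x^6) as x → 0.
28*x + 98*x**2 + 686*x**3/3 + 2401*x**4/6 + 16807*x**5/30 + O(x**6)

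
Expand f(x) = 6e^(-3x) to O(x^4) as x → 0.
6 - 18*x + 27*x**2 - 27*x**3 + O(x**4)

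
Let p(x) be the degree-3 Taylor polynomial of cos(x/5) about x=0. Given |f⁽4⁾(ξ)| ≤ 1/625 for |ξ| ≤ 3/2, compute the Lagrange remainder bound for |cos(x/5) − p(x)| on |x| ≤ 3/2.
27/80000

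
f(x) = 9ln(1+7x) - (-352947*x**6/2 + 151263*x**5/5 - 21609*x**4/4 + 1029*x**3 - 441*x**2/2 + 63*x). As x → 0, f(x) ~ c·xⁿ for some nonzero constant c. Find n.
7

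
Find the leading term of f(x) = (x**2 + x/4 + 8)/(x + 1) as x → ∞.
x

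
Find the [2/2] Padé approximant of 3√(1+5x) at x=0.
(375*x**2/16 + 75*x/4 + 3)/(25*x**2/16 + 15*x/4 + 1)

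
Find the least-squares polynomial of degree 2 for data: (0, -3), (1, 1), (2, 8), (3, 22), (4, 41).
-19/7 + (23/70)x + (37/14)x²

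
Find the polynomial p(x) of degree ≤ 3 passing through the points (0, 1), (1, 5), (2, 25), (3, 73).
2*x**3 + 2*x**2 + 1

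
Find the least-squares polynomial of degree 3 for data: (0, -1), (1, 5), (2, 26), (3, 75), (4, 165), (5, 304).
-53/63 + (223/189)x + (577/252)x² + (209/108)x³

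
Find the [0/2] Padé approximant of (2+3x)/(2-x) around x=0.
1/(3*x**2 - 2*x + 1)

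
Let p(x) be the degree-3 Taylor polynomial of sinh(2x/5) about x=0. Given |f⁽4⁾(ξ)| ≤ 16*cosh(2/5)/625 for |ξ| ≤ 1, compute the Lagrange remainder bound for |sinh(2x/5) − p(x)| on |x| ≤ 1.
2*cosh(2/5)/1875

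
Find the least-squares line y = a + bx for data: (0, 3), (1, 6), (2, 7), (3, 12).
a = 14/5, b = 14/5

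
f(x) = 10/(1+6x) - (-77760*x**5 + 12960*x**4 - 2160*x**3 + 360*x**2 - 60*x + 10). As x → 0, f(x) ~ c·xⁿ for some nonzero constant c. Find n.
6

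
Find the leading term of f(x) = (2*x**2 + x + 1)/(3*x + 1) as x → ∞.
2*x/3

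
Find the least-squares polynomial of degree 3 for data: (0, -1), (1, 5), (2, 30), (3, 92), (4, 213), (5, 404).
-17/21 + (82/63)x + (13/12)x² + (107/36)x³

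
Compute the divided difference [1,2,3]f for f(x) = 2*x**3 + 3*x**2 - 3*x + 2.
15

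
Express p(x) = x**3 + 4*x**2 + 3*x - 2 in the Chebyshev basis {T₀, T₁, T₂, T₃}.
(15/4)T₁ + (2)T₂ + (1/4)T₃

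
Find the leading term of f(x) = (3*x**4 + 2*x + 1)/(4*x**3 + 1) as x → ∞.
3*x/4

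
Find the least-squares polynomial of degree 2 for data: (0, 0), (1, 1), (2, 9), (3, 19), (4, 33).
-2/5 + (2/5)x + (2)x²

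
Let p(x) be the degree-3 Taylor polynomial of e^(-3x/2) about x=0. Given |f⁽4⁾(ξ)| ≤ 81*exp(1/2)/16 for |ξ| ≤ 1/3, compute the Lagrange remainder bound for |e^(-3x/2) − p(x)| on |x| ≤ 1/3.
exp(1/2)/384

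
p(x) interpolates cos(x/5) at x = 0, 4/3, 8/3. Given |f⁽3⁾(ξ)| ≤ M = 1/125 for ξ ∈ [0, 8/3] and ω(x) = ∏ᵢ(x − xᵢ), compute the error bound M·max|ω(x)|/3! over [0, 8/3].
64*sqrt(3)/91125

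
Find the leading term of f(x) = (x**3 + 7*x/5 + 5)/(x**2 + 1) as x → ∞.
x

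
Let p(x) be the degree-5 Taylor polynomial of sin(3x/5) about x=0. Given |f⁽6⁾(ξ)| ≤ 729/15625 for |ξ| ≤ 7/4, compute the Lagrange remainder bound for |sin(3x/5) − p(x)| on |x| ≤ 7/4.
9529569/5120000000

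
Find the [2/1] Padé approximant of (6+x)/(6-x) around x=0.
(x/6 + 1)/(1 - x/6)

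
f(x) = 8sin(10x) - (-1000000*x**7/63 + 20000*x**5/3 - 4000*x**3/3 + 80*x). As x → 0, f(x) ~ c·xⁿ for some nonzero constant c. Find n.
9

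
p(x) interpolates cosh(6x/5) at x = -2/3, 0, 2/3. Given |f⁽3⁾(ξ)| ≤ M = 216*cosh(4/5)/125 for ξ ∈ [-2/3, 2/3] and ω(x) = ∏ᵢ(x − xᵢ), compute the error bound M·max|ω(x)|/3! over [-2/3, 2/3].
64*sqrt(3)*cosh(4/5)/3375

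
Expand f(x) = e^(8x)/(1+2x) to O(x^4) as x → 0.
1 + 6*x + 20*x**2 + 136*x**3/3 + O(x**4)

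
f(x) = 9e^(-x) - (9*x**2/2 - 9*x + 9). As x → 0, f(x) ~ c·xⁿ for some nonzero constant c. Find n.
3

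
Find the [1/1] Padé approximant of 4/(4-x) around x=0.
1/(1 - x/4)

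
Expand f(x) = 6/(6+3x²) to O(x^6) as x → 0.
1 - x**2/2 + x**4/4 + O(x**6)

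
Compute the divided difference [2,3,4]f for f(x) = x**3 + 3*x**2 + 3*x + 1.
12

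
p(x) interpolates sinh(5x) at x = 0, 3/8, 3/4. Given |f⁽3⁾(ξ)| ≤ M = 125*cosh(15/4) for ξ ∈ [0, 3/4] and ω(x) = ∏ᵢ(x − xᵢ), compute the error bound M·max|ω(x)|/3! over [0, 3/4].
125*sqrt(3)*cosh(15/4)/512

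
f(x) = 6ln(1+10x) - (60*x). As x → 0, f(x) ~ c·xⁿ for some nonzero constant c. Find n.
2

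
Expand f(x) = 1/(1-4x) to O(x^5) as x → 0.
1 + 4*x + 16*x**2 + 64*x**3 + 256*x**4 + O(x**5)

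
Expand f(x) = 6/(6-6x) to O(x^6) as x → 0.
1 + x + x**2 + x**3 + x**4 + x**5 + O(x**6)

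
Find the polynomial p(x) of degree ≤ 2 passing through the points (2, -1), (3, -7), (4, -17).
-2*x**2 + 4*x - 1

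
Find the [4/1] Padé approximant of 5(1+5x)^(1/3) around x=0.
(3125*x**4/243 - 1000*x**3/81 + 50*x**2/3 + 80*x/3 + 5)/(11*x/3 + 1)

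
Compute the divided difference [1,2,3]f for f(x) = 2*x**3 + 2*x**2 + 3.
14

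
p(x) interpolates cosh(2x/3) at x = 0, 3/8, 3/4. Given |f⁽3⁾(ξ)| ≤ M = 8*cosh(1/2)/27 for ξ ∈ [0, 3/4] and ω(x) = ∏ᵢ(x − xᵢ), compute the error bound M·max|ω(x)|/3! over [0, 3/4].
sqrt(3)*cosh(1/2)/1728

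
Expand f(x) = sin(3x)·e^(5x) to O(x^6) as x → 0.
3*x + 15*x**2 + 33*x**3 + 40*x**4 + 239*x**5/10 + O(x**6)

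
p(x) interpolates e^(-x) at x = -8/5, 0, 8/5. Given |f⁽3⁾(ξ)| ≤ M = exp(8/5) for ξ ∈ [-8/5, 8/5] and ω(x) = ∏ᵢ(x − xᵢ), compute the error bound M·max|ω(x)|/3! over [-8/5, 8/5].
512*sqrt(3)*exp(8/5)/3375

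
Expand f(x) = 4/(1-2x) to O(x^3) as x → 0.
4 + 8*x + 16*x**2 + O(x**3)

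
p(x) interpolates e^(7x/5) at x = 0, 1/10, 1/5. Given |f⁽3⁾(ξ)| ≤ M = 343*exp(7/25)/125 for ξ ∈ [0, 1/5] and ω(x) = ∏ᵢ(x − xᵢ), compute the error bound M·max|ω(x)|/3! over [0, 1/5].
343*sqrt(3)*exp(7/25)/3375000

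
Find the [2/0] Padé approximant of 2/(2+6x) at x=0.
9*x**2 - 3*x + 1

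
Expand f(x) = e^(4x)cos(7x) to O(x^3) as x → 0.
1 + 4*x - 33*x**2/2 + O(x**3)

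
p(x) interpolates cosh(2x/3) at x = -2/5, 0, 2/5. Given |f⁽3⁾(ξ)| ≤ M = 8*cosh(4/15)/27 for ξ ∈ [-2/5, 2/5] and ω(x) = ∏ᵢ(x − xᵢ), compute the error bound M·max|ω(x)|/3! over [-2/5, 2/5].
64*sqrt(3)*cosh(4/15)/91125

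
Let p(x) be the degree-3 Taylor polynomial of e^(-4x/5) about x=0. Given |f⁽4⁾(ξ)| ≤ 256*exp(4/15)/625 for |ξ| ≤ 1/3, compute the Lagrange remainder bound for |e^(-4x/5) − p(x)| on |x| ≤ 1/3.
32*exp(4/15)/151875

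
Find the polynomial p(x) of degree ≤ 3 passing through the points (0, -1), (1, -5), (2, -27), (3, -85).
-3*x**3 - x - 1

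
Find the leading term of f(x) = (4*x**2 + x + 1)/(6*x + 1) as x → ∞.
2*x/3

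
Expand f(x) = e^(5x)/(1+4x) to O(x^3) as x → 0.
1 + x + 17*x**2/2 + O(x**3)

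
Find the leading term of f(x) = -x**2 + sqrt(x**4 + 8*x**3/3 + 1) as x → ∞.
4*x/3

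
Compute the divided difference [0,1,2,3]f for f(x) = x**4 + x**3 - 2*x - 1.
7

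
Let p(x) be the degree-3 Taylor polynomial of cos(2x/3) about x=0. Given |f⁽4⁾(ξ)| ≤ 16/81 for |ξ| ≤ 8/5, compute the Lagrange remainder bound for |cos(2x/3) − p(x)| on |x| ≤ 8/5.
8192/151875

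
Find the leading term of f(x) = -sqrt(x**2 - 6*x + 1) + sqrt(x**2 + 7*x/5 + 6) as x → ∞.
37/10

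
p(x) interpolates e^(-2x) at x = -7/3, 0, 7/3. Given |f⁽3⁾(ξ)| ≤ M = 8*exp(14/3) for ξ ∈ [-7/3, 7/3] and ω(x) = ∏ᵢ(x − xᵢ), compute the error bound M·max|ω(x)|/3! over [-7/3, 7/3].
2744*sqrt(3)*exp(14/3)/729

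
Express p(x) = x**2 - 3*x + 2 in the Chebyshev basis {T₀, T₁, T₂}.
(5/2)T₀ + (-3)T₁ + (1/2)T₂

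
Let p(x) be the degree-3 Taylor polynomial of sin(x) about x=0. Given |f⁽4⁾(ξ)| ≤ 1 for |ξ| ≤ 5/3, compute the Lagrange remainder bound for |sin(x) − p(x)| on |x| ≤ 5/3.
625/1944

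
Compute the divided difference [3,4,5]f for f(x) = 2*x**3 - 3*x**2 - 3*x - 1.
21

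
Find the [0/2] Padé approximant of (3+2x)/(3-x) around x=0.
1/(2*x**2/3 - x + 1)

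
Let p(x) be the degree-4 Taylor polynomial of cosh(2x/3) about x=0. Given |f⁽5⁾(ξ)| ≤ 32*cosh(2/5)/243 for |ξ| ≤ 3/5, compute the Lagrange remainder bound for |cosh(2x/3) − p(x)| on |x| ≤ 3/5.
4*cosh(2/5)/46875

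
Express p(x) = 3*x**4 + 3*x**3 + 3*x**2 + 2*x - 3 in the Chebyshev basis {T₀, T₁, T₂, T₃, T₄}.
(-3/8)T₀ + (17/4)T₁ + (3)T₂ + (3/4)T₃ + (3/8)T₄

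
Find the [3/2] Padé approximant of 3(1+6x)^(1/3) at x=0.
(56*x**3/5 + 252*x**2/5 + 126*x/5 + 3)/(8*x**2 + 32*x/5 + 1)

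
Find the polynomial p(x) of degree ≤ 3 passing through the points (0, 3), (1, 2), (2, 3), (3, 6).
x**2 - 2*x + 3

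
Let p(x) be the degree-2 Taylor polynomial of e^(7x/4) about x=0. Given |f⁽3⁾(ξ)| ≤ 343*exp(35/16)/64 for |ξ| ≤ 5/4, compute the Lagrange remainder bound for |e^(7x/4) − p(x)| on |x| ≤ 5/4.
42875*exp(35/16)/24576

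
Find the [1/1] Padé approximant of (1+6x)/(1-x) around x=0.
(6*x + 1)/(1 - x)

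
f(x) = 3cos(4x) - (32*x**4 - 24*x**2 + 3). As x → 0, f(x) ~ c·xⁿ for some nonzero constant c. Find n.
6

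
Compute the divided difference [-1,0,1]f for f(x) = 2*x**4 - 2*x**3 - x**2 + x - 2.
1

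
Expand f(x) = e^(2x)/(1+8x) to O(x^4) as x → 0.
1 - 6*x + 50*x**2 - 1196*x**3/3 + O(x**4)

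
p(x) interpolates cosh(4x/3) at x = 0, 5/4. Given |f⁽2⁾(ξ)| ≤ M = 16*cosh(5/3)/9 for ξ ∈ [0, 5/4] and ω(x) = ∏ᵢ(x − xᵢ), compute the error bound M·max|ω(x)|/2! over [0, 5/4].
25*cosh(5/3)/72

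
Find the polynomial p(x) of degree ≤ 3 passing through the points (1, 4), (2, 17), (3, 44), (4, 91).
x**3 + x**2 + 3*x - 1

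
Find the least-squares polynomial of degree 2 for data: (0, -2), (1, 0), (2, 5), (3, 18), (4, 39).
-10/7 + (-22/7)x + (23/7)x²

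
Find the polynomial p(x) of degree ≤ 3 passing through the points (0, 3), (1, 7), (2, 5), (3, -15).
-2*x**3 + 3*x**2 + 3*x + 3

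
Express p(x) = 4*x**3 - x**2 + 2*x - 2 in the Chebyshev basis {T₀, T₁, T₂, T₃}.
(-5/2)T₀ + (5)T₁ + (-1/2)T₂ + T₃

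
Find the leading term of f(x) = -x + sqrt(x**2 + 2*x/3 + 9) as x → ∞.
1/3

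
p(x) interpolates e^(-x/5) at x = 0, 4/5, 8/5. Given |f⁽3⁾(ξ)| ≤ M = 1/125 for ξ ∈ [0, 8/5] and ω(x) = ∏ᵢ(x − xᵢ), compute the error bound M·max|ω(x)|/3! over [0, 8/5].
64*sqrt(3)/421875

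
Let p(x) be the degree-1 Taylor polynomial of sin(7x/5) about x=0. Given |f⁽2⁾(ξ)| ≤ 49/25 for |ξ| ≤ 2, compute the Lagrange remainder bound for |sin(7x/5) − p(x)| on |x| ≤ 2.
98/25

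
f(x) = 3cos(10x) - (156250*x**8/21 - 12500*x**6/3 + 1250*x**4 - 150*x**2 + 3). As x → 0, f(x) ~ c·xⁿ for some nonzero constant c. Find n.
10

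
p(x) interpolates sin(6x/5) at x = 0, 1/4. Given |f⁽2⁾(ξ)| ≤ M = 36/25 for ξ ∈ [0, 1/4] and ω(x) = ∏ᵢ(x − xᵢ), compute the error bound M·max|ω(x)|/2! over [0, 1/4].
9/800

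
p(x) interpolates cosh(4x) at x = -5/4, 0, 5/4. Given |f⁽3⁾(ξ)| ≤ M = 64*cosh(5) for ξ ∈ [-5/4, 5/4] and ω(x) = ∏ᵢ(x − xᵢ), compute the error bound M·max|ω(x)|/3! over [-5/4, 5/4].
125*sqrt(3)*cosh(5)/27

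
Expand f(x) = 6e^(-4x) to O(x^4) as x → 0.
6 - 24*x + 48*x**2 - 64*x**3 + O(x**4)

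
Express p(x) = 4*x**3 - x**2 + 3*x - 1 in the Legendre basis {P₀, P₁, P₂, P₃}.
(-4/3)P₀ + (27/5)P₁ + (-2/3)P₂ + (8/5)P₃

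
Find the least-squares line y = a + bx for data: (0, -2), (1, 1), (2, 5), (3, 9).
a = -23/10, b = 37/10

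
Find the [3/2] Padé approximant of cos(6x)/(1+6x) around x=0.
(126*x**3 - 21*x**2 - 6*x + 1)/(1 - 39*x**2)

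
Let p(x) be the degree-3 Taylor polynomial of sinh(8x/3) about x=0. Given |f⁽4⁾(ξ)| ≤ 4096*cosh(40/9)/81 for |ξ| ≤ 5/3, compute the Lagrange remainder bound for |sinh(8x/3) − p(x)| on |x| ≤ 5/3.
320000*cosh(40/9)/19683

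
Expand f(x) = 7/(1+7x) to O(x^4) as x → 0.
7 - 49*x + 343*x**2 - 2401*x**3 + O(x**4)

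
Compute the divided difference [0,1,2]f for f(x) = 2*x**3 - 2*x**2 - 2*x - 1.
4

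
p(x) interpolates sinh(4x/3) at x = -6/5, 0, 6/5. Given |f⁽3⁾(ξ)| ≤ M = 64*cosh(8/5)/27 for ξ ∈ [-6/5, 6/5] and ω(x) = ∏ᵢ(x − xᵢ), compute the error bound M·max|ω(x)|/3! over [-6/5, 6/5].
512*sqrt(3)*cosh(8/5)/3375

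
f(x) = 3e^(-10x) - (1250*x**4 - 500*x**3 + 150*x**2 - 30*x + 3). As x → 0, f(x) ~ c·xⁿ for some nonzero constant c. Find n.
5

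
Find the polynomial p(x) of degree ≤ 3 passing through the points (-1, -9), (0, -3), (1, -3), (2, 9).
3*x**3 - 3*x**2 - 3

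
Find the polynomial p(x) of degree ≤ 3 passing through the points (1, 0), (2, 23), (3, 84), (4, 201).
3*x**3 + x**2 - x - 3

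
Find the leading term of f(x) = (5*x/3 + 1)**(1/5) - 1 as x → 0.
x/3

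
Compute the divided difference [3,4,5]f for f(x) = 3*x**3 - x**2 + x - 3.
35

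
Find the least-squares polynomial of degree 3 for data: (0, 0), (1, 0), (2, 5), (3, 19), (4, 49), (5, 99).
-1/42 + (-83/252)x + (-5/12)x² + (8/9)x³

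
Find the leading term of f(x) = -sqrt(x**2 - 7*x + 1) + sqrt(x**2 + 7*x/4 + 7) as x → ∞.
35/8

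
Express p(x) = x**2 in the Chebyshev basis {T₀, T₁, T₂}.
(1/2)T₀ + (1/2)T₂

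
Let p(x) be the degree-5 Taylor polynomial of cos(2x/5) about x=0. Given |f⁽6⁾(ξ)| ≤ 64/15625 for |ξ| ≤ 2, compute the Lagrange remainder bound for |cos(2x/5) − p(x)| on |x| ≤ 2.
256/703125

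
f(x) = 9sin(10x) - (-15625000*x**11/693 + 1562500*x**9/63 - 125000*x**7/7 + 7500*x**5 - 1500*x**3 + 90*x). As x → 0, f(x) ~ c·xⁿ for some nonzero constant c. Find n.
13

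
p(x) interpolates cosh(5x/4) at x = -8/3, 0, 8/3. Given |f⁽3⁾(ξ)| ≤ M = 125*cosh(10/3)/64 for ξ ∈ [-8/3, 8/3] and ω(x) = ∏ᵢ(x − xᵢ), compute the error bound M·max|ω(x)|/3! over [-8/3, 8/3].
1000*sqrt(3)*cosh(10/3)/729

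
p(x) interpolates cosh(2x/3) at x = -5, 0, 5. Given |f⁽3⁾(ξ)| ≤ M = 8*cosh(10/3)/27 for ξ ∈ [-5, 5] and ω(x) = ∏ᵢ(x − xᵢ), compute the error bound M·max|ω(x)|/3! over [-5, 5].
1000*sqrt(3)*cosh(10/3)/729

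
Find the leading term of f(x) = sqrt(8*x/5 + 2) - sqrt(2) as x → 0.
2*sqrt(2)*x/5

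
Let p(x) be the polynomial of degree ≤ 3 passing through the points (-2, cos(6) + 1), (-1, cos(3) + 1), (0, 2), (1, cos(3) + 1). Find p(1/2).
cos(6)/16 + 31/16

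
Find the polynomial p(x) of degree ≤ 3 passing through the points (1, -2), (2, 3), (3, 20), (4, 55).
x**3 - 2*x - 1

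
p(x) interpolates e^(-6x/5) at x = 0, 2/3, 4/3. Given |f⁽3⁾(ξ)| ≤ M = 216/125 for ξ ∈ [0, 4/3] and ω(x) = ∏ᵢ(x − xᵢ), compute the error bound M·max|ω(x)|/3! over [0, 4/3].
64*sqrt(3)/3375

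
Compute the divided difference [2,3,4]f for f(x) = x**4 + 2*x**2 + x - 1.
57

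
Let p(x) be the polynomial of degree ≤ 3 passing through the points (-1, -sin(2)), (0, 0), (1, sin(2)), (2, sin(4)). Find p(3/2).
5*sin(4)/16 + 7*sin(2)/8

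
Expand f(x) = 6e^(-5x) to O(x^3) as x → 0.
6 - 30*x + 75*x**2 + O(x**3)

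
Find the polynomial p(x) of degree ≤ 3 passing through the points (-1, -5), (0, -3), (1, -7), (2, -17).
-3*x**2 - x - 3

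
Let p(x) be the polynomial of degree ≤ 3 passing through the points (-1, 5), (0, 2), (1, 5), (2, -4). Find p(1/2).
31/8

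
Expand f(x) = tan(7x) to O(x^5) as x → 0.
7*x + 343*x**3/3 + O(x**5)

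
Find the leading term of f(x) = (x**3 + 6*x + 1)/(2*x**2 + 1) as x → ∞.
x/2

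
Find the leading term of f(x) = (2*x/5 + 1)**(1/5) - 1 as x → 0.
2*x/25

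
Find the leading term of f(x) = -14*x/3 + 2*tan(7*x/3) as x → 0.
686*x**3/81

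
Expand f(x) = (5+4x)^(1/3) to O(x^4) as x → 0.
5**(1/3) + 4*5**(1/3)*x/15 - 16*5**(1/3)*x**2/225 + 64*5**(1/3)*x**3/2025 + O(x**4)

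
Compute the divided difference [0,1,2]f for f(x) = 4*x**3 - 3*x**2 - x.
9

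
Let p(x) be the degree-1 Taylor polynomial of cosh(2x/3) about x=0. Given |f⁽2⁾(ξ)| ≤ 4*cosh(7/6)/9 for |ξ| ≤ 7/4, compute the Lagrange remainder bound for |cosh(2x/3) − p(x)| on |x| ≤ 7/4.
49*cosh(7/6)/72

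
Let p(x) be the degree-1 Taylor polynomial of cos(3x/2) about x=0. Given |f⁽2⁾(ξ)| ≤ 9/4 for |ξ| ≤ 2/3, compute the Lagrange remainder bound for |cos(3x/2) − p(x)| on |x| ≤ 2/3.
1/2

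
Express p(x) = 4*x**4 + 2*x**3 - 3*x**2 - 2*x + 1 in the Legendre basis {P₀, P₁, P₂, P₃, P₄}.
(4/5)P₀ + (-4/5)P₁ + (2/7)P₂ + (4/5)P₃ + (32/35)P₄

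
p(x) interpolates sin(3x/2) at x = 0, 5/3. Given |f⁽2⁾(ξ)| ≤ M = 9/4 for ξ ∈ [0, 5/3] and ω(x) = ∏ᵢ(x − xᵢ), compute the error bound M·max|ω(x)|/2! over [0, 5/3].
25/32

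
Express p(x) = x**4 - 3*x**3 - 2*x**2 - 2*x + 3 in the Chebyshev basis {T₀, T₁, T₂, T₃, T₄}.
(19/8)T₀ + (-17/4)T₁ + (-1/2)T₂ + (-3/4)T₃ + (1/8)T₄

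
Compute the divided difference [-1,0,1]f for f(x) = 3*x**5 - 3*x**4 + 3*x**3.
-3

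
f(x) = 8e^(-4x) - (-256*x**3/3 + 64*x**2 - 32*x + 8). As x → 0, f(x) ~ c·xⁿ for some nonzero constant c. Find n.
4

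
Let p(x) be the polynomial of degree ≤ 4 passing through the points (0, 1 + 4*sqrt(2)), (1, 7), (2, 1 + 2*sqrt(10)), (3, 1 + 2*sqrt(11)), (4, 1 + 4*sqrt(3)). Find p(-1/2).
-299/16 - 45*sqrt(11)/16 + 35*sqrt(3)/32 + 315*sqrt(2)/32 + 189*sqrt(10)/32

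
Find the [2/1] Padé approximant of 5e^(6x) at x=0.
(30*x**2 + 20*x + 5)/(1 - 2*x)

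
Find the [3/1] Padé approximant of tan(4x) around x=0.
64*x**3/3 + 4*x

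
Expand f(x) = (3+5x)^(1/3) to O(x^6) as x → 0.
3**(1/3) + 5*3**(1/3)*x/9 - 25*3**(1/3)*x**2/81 + 625*3**(1/3)*x**3/2187 - 6250*3**(1/3)*x**4/19683 + 68750*3**(1/3)*x**5/177147 + O(x**6)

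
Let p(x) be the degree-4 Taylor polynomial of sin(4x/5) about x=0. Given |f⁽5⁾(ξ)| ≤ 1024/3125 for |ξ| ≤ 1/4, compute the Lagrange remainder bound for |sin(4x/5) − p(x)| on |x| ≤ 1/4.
1/375000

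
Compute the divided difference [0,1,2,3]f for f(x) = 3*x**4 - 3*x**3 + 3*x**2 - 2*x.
15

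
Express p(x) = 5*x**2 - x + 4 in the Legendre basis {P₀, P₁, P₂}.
(17/3)P₀ - P₁ + (10/3)P₂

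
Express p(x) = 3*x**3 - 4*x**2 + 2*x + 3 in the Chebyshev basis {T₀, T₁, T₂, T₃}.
T₀ + (17/4)T₁ + (-2)T₂ + (3/4)T₃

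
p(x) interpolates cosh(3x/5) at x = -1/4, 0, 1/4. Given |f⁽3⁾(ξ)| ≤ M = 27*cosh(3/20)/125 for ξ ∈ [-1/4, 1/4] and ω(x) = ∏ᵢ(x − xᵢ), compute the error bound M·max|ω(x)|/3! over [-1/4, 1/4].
sqrt(3)*cosh(3/20)/8000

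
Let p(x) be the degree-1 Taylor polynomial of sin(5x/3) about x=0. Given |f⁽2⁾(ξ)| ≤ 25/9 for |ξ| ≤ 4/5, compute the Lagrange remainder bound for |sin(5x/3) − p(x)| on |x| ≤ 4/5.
8/9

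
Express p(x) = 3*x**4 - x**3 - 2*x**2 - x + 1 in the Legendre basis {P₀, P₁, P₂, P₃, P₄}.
(14/15)P₀ + (-8/5)P₁ + (8/21)P₂ + (-2/5)P₃ + (24/35)P₄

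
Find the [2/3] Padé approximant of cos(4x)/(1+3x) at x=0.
(1 - 20*x**2/3)/(4*x**3 + 4*x**2/3 + 3*x + 1)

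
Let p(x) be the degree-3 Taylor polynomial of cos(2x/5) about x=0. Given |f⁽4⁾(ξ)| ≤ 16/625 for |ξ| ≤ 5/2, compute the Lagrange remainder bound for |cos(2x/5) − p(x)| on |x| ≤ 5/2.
1/24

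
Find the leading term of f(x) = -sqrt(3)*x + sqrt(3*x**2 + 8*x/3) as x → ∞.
4*sqrt(3)/9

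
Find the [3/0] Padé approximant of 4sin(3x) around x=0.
-18*x**3 + 12*x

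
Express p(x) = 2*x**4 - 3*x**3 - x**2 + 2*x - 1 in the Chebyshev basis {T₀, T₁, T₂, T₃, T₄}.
(-3/4)T₀ + (-1/4)T₁ + (1/2)T₂ + (-3/4)T₃ + (1/4)T₄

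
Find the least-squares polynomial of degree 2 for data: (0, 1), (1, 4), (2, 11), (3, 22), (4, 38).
38/35 + (22/35)x + (15/7)x²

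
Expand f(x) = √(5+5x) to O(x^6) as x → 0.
sqrt(5) + sqrt(5)*x/2 - sqrt(5)*x**2/8 + sqrt(5)*x**3/16 - 5*sqrt(5)*x**4/128 + 7*sqrt(5)*x**5/256 + O(x**6)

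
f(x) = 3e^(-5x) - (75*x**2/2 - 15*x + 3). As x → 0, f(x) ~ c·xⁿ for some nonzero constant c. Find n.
3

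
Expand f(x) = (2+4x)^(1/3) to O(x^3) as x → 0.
2**(1/3) + 2*2**(1/3)*x/3 - 4*2**(1/3)*x**2/9 + O(x**3)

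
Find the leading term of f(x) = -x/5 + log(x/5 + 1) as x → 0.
-x**2/50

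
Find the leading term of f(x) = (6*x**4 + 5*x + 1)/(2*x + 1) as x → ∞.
3*x**3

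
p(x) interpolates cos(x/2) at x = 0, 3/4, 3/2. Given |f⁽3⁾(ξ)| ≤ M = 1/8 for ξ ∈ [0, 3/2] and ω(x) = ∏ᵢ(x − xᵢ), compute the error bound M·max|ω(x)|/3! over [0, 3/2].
sqrt(3)/512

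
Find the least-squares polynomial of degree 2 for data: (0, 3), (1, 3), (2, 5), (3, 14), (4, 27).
116/35 + (-247/70)x + (33/14)x²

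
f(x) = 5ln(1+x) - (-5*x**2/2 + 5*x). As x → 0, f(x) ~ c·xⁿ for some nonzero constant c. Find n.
3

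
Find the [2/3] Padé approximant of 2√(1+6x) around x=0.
(63*x**2/2 + 84*x/5 + 2)/(-27*x**3/20 + 81*x**2/20 + 27*x/5 + 1)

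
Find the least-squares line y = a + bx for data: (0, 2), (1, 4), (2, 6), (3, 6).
a = 12/5, b = 7/5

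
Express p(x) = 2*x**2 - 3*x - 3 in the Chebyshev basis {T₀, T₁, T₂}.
(-2)T₀ + (-3)T₁ + T₂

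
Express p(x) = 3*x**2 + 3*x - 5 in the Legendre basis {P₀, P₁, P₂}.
(-4)P₀ + (3)P₁ + (2)P₂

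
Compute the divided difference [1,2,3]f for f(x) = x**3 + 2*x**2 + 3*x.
8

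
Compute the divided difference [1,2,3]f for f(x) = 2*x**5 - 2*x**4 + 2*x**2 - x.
132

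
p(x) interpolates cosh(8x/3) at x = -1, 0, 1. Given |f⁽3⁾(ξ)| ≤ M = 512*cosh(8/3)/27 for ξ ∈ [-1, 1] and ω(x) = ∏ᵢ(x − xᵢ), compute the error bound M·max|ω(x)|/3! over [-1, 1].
512*sqrt(3)*cosh(8/3)/729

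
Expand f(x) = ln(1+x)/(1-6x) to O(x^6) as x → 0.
x + 11*x**2/2 + 100*x**3/3 + 799*x**4/4 + 11987*x**5/10 + O(x**6)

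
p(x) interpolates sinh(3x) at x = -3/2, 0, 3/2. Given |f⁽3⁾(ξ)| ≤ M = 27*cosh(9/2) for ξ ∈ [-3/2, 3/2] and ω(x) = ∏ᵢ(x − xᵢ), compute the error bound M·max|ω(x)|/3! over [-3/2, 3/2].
27*sqrt(3)*cosh(9/2)/8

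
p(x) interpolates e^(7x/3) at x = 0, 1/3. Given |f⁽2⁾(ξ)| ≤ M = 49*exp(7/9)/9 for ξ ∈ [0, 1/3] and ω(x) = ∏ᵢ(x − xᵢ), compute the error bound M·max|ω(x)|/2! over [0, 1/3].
49*exp(7/9)/648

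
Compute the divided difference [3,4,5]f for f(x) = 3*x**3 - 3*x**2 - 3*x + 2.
33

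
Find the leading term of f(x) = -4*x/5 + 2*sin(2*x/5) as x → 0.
-8*x**3/375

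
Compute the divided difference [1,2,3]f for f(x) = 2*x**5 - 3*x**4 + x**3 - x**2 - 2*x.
110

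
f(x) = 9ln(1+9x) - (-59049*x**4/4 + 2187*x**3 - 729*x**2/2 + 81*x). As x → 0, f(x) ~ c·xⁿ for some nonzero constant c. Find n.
5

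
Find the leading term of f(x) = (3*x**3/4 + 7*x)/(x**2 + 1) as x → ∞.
3*x/4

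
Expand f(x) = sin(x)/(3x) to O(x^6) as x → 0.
1/3 - x**2/18 + x**4/360 + O(x**6)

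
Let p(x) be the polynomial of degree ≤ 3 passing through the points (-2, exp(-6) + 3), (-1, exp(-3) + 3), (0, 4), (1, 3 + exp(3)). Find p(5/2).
(-141*exp(6) - 35 + 135*exp(3) + 105*exp(9))*exp(-6)/16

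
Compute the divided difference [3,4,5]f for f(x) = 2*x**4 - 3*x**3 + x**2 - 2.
159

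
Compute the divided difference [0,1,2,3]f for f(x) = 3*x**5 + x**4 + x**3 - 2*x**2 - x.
82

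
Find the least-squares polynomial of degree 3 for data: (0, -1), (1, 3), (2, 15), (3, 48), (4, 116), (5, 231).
-41/42 + (1079/252)x + (-107/42)x² + (79/36)x³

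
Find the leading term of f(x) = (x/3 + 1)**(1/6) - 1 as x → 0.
x/18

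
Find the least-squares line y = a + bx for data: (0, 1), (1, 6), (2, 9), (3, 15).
a = 1, b = 9/2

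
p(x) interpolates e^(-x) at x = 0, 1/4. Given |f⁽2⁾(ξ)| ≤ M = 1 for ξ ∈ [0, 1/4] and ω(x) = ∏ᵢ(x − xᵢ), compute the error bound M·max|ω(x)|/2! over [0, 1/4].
1/128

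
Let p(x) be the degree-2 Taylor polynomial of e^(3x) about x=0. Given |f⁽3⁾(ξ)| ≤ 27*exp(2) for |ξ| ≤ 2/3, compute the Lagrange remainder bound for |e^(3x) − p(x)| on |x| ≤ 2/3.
4*exp(2)/3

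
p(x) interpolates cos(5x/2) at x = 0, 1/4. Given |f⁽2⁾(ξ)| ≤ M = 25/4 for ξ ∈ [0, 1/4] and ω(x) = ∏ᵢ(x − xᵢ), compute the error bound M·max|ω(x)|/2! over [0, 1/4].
25/512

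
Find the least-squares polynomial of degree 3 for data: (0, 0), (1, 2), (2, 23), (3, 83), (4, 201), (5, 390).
29/126 + (-2591/756)x + (29/18)x² + (317/108)x³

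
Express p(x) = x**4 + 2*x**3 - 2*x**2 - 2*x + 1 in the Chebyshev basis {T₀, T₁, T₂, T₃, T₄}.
(3/8)T₀ + (-1/2)T₁ + (-1/2)T₂ + (1/2)T₃ + (1/8)T₄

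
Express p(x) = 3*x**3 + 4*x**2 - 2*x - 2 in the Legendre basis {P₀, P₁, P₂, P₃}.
(-2/3)P₀ + (-1/5)P₁ + (8/3)P₂ + (6/5)P₃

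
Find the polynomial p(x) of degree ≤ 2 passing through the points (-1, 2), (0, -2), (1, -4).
x**2 - 3*x - 2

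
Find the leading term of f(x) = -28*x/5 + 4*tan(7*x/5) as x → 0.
1372*x**3/375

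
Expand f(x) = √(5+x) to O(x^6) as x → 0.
sqrt(5) + sqrt(5)*x/10 - sqrt(5)*x**2/200 + sqrt(5)*x**3/2000 - sqrt(5)*x**4/16000 + 7*sqrt(5)*x**5/800000 + O(x**6)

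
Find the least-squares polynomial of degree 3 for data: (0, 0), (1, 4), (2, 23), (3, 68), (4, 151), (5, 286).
-13/126 + (1087/756)x + (58/63)x² + (221/108)x³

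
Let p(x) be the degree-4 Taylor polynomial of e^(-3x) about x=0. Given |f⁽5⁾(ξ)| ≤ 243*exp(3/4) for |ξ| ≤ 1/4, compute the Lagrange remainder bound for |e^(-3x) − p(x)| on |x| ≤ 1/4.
81*exp(3/4)/40960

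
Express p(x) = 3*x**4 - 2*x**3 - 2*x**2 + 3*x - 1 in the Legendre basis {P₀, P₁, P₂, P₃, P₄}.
(-16/15)P₀ + (9/5)P₁ + (8/21)P₂ + (-4/5)P₃ + (24/35)P₄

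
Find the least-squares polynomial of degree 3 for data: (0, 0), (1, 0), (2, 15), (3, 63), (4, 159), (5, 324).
-1/14 + (-113/84)x + (-19/14)x² + (35/12)x³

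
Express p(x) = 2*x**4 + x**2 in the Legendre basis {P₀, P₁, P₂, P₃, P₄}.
(11/15)P₀ + (38/21)P₂ + (16/35)P₄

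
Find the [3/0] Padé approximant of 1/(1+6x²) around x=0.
1 - 6*x**2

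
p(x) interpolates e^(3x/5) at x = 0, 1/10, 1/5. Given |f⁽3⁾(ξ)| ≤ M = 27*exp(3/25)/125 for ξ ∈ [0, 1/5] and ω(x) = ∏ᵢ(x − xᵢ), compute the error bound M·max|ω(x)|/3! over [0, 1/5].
sqrt(3)*exp(3/25)/125000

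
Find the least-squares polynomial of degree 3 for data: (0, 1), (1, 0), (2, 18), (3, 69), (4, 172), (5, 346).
101/126 + (-2105/756)x + (-20/63)x² + (317/108)x³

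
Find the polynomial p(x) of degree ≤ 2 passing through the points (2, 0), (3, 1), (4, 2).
x - 2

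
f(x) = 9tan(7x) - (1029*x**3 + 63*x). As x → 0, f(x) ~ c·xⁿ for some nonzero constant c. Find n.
5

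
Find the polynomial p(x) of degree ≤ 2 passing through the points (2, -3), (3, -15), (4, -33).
-3*x**2 + 3*x + 3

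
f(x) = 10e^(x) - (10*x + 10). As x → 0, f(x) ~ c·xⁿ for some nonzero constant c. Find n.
2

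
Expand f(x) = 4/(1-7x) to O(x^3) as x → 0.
4 + 28*x + 196*x**2 + O(x**3)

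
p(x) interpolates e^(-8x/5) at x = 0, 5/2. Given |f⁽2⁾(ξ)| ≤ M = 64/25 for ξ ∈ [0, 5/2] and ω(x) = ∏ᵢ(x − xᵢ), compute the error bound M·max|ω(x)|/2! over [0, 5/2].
2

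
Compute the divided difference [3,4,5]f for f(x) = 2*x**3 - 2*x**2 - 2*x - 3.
22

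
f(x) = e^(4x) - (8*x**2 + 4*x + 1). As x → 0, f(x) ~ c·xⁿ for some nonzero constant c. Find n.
3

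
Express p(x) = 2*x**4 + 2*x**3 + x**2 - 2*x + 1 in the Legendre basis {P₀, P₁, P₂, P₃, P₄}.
(26/15)P₀ + (-4/5)P₁ + (38/21)P₂ + (4/5)P₃ + (16/35)P₄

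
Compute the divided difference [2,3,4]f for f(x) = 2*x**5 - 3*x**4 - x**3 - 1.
396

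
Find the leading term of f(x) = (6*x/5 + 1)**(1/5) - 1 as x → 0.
6*x/25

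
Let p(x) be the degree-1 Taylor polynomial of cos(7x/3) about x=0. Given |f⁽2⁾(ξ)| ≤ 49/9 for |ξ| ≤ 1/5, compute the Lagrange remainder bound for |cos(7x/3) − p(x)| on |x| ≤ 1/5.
49/450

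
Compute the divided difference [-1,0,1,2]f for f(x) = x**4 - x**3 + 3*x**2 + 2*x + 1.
1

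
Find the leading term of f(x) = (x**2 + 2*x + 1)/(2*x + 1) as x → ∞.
x/2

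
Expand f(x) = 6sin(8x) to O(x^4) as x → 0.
48*x - 512*x**3 + O(x**4)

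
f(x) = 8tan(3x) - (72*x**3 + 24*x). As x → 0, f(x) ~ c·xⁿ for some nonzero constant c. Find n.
5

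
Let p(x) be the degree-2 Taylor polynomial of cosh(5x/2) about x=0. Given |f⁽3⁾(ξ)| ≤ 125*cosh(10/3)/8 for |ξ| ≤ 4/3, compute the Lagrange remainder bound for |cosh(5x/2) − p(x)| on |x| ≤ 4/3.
500*cosh(10/3)/81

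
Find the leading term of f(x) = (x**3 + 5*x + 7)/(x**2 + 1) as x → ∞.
x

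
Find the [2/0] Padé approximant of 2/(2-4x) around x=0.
4*x**2 + 2*x + 1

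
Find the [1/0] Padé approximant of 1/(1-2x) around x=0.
2*x + 1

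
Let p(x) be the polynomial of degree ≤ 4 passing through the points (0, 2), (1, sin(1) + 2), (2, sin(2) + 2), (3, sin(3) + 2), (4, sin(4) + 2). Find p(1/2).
-35*sin(2)/64 - 5*sin(4)/128 + 7*sin(3)/32 + 35*sin(1)/32 + 2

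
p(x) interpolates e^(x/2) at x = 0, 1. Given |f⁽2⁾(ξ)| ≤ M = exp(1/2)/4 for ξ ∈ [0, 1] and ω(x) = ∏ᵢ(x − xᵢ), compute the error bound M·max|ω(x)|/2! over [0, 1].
exp(1/2)/32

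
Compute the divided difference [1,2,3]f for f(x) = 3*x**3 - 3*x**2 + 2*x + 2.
15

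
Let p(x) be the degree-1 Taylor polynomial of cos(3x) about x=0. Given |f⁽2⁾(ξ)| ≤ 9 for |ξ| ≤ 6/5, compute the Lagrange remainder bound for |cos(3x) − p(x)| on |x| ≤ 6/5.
162/25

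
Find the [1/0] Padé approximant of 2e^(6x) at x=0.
12*x + 2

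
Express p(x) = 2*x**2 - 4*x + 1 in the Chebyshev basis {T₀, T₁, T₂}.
(2)T₀ + (-4)T₁ + T₂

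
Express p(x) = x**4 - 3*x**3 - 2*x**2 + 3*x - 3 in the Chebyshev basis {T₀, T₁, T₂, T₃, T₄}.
(-29/8)T₀ + (3/4)T₁ + (-1/2)T₂ + (-3/4)T₃ + (1/8)T₄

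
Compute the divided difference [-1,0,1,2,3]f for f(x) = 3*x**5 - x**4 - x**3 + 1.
14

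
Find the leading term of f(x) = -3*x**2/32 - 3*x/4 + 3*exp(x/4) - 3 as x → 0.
x**3/128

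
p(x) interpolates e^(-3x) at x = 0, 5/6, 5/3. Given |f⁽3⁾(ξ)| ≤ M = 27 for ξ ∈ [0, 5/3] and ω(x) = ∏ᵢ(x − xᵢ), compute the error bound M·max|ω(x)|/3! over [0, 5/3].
125*sqrt(3)/216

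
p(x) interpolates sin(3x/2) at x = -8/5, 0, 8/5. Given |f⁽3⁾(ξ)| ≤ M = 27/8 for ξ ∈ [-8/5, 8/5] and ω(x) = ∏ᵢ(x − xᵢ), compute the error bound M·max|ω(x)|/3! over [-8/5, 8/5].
64*sqrt(3)/125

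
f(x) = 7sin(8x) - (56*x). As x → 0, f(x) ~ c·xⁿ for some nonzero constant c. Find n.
3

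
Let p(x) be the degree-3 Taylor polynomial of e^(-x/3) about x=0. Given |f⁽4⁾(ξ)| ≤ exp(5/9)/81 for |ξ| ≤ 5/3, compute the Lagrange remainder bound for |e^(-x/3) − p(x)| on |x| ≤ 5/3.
625*exp(5/9)/157464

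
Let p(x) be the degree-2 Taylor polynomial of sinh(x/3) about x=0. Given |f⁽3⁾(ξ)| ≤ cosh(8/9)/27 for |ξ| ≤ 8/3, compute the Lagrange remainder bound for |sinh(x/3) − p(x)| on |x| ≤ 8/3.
256*cosh(8/9)/2187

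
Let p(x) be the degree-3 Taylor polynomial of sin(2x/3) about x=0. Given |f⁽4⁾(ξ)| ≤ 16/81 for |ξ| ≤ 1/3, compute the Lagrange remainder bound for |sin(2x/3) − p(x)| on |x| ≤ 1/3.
2/19683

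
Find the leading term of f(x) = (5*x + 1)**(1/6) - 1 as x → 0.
5*x/6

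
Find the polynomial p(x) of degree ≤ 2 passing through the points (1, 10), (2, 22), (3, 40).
3*x**2 + 3*x + 4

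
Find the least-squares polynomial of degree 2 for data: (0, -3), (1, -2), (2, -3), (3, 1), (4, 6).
-89/35 + (-113/70)x + (13/14)x²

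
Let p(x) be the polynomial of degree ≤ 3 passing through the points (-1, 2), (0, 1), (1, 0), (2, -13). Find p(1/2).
5/4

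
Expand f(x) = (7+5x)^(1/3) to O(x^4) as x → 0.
7**(1/3) + 5*7**(1/3)*x/21 - 25*7**(1/3)*x**2/441 + 625*7**(1/3)*x**3/27783 + O(x**4)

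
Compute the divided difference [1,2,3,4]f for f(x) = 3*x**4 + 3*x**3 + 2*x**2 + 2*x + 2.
33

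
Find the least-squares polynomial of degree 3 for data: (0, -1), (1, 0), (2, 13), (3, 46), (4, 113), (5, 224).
-10/9 + (1/378)x + (-22/63)x² + (101/54)x³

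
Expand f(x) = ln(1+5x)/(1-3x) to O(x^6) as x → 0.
5*x + 5*x**2/2 + 295*x**3/6 - 35*x**4/4 + 2395*x**5/4 + O(x**6)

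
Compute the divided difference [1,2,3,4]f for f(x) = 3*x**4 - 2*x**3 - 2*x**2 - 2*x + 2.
28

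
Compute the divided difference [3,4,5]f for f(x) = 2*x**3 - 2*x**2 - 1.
22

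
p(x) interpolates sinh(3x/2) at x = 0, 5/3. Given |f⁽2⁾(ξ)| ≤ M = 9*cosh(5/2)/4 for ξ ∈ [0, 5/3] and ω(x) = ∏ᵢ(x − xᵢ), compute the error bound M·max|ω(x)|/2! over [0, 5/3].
25*cosh(5/2)/32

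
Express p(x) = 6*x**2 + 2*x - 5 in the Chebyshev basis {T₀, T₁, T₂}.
(-2)T₀ + (2)T₁ + (3)T₂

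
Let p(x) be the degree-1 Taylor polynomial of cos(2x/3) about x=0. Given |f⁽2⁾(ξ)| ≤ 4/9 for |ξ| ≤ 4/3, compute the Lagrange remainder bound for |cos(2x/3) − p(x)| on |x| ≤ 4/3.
32/81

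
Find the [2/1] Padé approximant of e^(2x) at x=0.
(2*x**2/3 + 4*x/3 + 1)/(1 - 2*x/3)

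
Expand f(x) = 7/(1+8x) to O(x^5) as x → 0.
7 - 56*x + 448*x**2 - 3584*x**3 + 28672*x**4 + O(x**5)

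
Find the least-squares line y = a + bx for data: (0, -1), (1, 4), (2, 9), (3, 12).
a = -3/5, b = 22/5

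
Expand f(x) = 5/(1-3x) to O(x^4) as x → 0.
5 + 15*x + 45*x**2 + 135*x**3 + O(x**4)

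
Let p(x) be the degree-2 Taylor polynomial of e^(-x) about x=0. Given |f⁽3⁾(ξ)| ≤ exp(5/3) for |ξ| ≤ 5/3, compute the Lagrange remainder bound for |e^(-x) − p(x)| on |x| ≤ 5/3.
125*exp(5/3)/162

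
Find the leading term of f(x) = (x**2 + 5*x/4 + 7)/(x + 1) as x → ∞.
x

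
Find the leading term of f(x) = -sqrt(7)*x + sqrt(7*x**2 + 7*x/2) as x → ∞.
sqrt(7)/4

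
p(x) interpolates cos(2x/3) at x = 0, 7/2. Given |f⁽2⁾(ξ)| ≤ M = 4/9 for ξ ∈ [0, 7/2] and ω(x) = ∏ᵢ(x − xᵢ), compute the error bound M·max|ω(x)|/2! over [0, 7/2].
49/72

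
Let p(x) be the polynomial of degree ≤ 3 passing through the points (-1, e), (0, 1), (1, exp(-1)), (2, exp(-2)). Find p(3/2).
((-5 + e)*exp(2) + 5 + 15*e)*exp(-2)/16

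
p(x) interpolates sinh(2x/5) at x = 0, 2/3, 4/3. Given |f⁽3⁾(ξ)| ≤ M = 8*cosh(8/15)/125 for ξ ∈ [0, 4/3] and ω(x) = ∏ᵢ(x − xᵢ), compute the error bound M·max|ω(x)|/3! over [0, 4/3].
64*sqrt(3)*cosh(8/15)/91125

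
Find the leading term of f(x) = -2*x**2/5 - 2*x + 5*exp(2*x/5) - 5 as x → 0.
4*x**3/75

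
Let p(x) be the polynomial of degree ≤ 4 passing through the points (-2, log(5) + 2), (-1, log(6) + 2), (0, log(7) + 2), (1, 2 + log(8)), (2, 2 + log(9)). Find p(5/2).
2 + log(1323*2**(3/4)*3**(33/64)*5**(35/128)*7**(61/64)/4096)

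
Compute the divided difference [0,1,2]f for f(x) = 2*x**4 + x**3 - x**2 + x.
16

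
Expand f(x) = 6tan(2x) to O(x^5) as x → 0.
12*x + 16*x**3 + O(x**5)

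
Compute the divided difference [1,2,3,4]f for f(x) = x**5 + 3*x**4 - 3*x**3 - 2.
92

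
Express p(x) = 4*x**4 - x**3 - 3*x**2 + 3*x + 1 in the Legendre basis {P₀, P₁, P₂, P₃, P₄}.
(4/5)P₀ + (12/5)P₁ + (2/7)P₂ + (-2/5)P₃ + (32/35)P₄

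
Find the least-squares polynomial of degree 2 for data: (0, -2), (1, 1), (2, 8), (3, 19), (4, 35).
-67/35 + (22/35)x + (15/7)x²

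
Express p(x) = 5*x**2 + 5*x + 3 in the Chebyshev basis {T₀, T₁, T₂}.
(11/2)T₀ + (5)T₁ + (5/2)T₂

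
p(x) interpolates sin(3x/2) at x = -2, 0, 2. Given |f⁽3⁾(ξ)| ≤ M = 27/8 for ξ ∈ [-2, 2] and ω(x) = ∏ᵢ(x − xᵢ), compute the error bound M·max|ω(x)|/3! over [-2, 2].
sqrt(3)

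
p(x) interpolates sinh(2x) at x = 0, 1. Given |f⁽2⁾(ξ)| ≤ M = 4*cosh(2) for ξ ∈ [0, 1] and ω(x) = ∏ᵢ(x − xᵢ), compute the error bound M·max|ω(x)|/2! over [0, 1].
cosh(2)/2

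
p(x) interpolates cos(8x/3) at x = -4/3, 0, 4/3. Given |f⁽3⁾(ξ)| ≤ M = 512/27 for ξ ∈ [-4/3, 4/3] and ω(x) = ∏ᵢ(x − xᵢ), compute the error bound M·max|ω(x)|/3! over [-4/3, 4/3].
32768*sqrt(3)/19683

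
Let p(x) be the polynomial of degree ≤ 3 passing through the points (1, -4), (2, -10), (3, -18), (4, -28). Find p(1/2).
-7/4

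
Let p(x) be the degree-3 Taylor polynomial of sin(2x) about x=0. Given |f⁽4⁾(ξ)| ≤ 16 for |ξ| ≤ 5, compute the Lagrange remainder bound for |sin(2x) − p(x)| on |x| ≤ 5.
1250/3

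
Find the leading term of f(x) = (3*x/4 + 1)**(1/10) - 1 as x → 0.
3*x/40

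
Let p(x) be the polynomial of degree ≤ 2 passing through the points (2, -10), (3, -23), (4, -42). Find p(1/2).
-7/4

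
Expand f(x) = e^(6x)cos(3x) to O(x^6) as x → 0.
1 + 6*x + 27*x**2/2 + 9*x**3 - 189*x**4/8 - 1539*x**5/20 + O(x**6)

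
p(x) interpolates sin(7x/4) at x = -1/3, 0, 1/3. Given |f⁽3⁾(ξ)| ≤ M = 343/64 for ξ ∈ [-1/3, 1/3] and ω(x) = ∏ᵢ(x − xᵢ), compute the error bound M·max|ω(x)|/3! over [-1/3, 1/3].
343*sqrt(3)/46656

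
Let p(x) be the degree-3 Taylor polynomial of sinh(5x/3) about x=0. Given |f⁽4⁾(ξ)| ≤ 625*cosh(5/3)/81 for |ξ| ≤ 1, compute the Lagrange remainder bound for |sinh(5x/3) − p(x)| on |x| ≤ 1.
625*cosh(5/3)/1944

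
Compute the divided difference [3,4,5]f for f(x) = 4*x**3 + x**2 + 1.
49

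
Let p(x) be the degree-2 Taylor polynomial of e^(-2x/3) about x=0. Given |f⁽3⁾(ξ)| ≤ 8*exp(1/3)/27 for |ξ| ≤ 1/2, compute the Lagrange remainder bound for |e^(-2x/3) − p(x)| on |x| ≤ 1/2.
exp(1/3)/162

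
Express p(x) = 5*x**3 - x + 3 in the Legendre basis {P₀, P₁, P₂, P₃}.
(3)P₀ + (2)P₁ + (2)P₃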